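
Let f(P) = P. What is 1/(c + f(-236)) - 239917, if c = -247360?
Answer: -59402489533/247596 ≈ -2.3992e+5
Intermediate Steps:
1/(c + f(-236)) - 239917 = 1/(-247360 - 236) - 239917 = 1/(-247596) - 239917 = -1/247596 - 239917 = -59402489533/247596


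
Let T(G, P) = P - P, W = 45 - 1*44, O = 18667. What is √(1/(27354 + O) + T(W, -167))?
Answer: √46021/46021 ≈ 0.0046615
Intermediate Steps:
W = 1 (W = 45 - 44 = 1)
T(G, P) = 0
√(1/(27354 + O) + T(W, -167)) = √(1/(27354 + 18667) + 0) = √(1/46021 + 0) = √(1/46021) = √46021/46021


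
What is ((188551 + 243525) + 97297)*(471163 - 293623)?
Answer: 93984882420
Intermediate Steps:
((188551 + 243525) + 97297)*(471163 - 293623) = (432076 + 97297)*177540 = 529373*177540 = 93984882420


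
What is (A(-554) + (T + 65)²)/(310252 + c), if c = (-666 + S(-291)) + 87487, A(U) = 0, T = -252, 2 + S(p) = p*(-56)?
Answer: 34969/413367 ≈ 0.084596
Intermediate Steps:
S(p) = -2 - 56*p (S(p) = -2 + p*(-56) = -2 - 56*p)
c = 103115 (c = (-666 + (-2 - 56*(-291))) + 87487 = (-666 + (-2 + 16296)) + 87487 = (-666 + 16294) + 87487 = 15628 + 87487 = 103115)
(A(-554) + (T + 65)²)/(310252 + c) = (0 + (-252 + 65)²)/(310252 + 103115) = (0 + (-187)²)/413367 = (0 + 34969)*(1/413367) = 34969*(1/413367) = 34969/413367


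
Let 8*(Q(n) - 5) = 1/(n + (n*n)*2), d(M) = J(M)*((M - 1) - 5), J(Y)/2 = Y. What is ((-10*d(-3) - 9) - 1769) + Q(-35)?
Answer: -44687159/19320 ≈ -2313.0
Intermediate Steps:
J(Y) = 2*Y
d(M) = 2*M*(-6 + M) (d(M) = (2*M)*((M - 1) - 5) = (2*M)*((-1 + M) - 5) = (2*M)*(-6 + M) = 2*M*(-6 + M))
Q(n) = 5 + 1/(8*(n + 2*n**2)) (Q(n) = 5 + 1/(8*(n + (n*n)*2)) = 5 + 1/(8*(n + n**2*2)) = 5 + 1/(8*(n + 2*n**2)))
((-10*d(-3) - 9) - 1769) + Q(-35) = ((-20*(-3)*(-6 - 3) - 9) - 1769) + (1/8)*(1 + 40*(-35) + 80*(-35)**2)/(-35*(1 + 2*(-35))) = ((-20*(-3)*(-9) - 9) - 1769) + (1/8)*(-1/35)*(1 - 1400 + 80*1225)/(1 - 70) = ((-10*54 - 9) - 1769) + (1/8)*(-1/35)*(1 - 1400 + 98000)/(-69) = ((-540 - 9) - 1769) + (1/8)*(-1/35)*(-1/69)*96601 = (-549 - 1769) + 96601/19320 = -2318 + 96601/19320 = -44687159/19320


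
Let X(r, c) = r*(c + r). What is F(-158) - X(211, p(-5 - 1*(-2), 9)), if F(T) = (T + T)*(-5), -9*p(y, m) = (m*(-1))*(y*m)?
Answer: -37244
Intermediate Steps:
p(y, m) = y*m²/9 (p(y, m) = -m*(-1)*y*m/9 = -(-m)*m*y/9 = -(-1)*y*m²/9 = y*m²/9)
F(T) = -10*T (F(T) = (2*T)*(-5) = -10*T)
F(-158) - X(211, p(-5 - 1*(-2), 9)) = -10*(-158) - 211*((⅑)*(-5 - 1*(-2))*9² + 211) = 1580 - 211*((⅑)*(-5 + 2)*81 + 211) = 1580 - 211*((⅑)*(-3)*81 + 211) = 1580 - 211*(-27 + 211) = 1580 - 211*184 = 1580 - 1*38824 = 1580 - 38824 = -37244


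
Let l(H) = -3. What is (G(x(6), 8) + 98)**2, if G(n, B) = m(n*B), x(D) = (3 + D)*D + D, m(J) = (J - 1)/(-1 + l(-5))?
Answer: 7569/16 ≈ 473.06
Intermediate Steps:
m(J) = 1/4 - J/4 (m(J) = (J - 1)/(-1 - 3) = (-1 + J)/(-4) = (-1 + J)*(-1/4) = 1/4 - J/4)
x(D) = D + D*(3 + D) (x(D) = D*(3 + D) + D = D + D*(3 + D))
G(n, B) = 1/4 - B*n/4 (G(n, B) = 1/4 - n*B/4 = 1/4 - B*n/4)
(G(x(6), 8) + 98)**2 = ((1/4 - 1/4*8*6*(4 + 6)) + 98)**2 = ((1/4 - 1/4*8*6*10) + 98)**2 = ((1/4 - 1/4*8*60) + 98)**2 = ((1/4 - 120) + 98)**2 = (-479/4 + 98)**2 = (-87/4)**2 = 7569/16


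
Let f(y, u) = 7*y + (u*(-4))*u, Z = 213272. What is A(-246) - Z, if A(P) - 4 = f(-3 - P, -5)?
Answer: -211667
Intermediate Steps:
f(y, u) = -4*u² + 7*y (f(y, u) = 7*y + (-4*u)*u = 7*y - 4*u² = -4*u² + 7*y)
A(P) = -117 - 7*P (A(P) = 4 + (-4*(-5)² + 7*(-3 - P)) = 4 + (-4*25 + (-21 - 7*P)) = 4 + (-100 + (-21 - 7*P)) = 4 + (-121 - 7*P) = -117 - 7*P)
A(-246) - Z = (-117 - 7*(-246)) - 1*213272 = (-117 + 1722) - 213272 = 1605 - 213272 = -211667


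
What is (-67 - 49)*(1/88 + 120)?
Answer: -306269/22 ≈ -13921.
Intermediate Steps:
(-67 - 49)*(1/88 + 120) = -116*(1/88 + 120) = -116*10561/88 = -306269/22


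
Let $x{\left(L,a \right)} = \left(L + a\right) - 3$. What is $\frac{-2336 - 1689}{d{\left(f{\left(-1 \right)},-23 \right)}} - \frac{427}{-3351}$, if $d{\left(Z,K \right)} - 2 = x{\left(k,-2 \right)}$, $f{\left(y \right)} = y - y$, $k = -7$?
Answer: $\frac{2698409}{6702} \approx 402.63$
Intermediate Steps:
$f{\left(y \right)} = 0$
$x{\left(L,a \right)} = -3 + L + a$
$d{\left(Z,K \right)} = -10$ ($d{\left(Z,K \right)} = 2 - 12 = -10$)
$\frac{-2336 - 1689}{d{\left(f{\left(-1 \right)},-23 \right)}} - \frac{427}{-3351} = \frac{-2336 - 1689}{-10} - \frac{427}{-3351} = \left(-2336 - 1689\right) \left(- \frac{1}{10}\right) - - \frac{427}{3351} = \left(-4025\right) \left(- \frac{1}{10}\right) + \frac{427}{3351} = \frac{805}{2} + \frac{427}{3351} = \frac{2698409}{6702}$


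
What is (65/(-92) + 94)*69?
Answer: 25749/4 ≈ 6437.3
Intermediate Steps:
(65/(-92) + 94)*69 = (65*(-1/92) + 94)*69 = (-65/92 + 94)*69 = (8583/92)*69 = 25749/4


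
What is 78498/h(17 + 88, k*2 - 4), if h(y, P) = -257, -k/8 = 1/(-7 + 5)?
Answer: -78498/257 ≈ -305.44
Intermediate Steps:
k = 4 (k = -8/(-7 + 5) = -8/(-2) = -8*(-½) = 4)
78498/h(17 + 88, k*2 - 4) = 78498/(-257) = 78498*(-1/257) = -78498/257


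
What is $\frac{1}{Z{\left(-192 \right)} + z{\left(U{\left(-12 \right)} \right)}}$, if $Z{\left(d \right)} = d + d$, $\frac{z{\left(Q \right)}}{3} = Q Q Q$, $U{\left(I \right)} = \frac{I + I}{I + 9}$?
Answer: $\frac{1}{1152} \approx 0.00086806$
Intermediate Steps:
$U{\left(I \right)} = \frac{2 I}{9 + I}$
$z{\left(Q \right)} = 3 Q^{3}$ ($z{\left(Q \right)} = 3 Q Q Q = 3 Q^{2} Q = 3 Q^{3}$)
$Z{\left(d \right)} = 2 d$
$\frac{1}{Z{\left(-192 \right)} + z{\left(U{\left(-12 \right)} \right)}} = \frac{1}{2 \left(-192\right) + 3 \left(2 \left(-12\right) \frac{1}{9 - 12}\right)^{3}} = \frac{1}{-384 + 3 \left(2 \left(-12\right) \frac{1}{-3}\right)^{3}} = \frac{1}{-384 + 3 \left(2 \left(-12\right) \left(- \frac{1}{3}\right)\right)^{3}} = \frac{1}{-384 + 3 \cdot 8^{3}} = \frac{1}{-384 + 3 \cdot 512} = \frac{1}{-384 + 1536} = \frac{1}{1152}$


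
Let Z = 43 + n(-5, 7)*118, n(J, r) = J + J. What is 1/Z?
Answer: -1/1137 ≈ -0.00087951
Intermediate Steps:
n(J, r) = 2*J
Z = -1137 (Z = 43 + (2*(-5))*118 = 43 - 10*118 = 43 - 1180 = -1137)
1/Z = 1/(-1137) = -1/1137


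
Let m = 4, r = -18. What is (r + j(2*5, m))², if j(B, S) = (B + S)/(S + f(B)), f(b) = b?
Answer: 289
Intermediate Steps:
j(B, S) = 1 (j(B, S) = (B + S)/(S + B) = (B + S)/(B + S) = 1)
(r + j(2*5, m))² = (-18 + 1)² = (-17)² = 289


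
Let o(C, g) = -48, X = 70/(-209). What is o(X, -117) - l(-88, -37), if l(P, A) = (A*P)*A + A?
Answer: 120461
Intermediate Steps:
X = -70/209 (X = 70*(-1/209) = -70/209 ≈ -0.33493)
l(P, A) = A + P*A² (l(P, A) = P*A² + A = A + P*A²)
o(X, -117) - l(-88, -37) = -48 - (-37)*(1 - 37*(-88)) = -48 - (-37)*(1 + 3256) = -48 - (-37)*3257 = -48 - 1*(-120509) = -48 + 120509 = 120461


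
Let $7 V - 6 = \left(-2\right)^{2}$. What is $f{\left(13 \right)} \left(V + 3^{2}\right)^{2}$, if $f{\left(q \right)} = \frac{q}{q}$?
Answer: $\frac{5329}{49} \approx 108.76$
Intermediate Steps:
$V = \frac{10}{7}$ ($V = \frac{6}{7} + \frac{\left(-2\right)^{2}}{7} = \frac{6}{7} + \frac{1}{7} \cdot 4 = \frac{6}{7} + \frac{4}{7} = \frac{10}{7} \approx 1.4286$)
$f{\left(q \right)} = 1$
$f{\left(13 \right)} \left(V + 3^{2}\right)^{2} = 1 \left(\frac{10}{7} + 3^{2}\right)^{2} = 1 \left(\frac{10}{7} + 9\right)^{2} = 1 \left(\frac{73}{7}\right)^{2} = 1 \cdot \frac{5329}{49} = \frac{5329}{49}$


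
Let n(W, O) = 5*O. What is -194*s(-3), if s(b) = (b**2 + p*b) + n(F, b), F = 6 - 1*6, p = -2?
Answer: 0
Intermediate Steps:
F = 0 (F = 6 - 6 = 0)
s(b) = b**2 + 3*b (s(b) = (b**2 - 2*b) + 5*b = b**2 + 3*b)
-194*s(-3) = -(-582)*(3 - 3) = -(-582)*0 = -194*0 = 0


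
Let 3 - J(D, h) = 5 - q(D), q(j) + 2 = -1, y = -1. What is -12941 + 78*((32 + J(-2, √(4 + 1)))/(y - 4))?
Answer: -66811/5 ≈ -13362.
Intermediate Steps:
q(j) = -3 (q(j) = -2 - 1 = -3)
J(D, h) = -5 (J(D, h) = 3 - (5 - 1*(-3)) = 3 - (5 + 3) = 3 - 1*8 = 3 - 8 = -5)
-12941 + 78*((32 + J(-2, √(4 + 1)))/(y - 4)) = -12941 + 78*((32 - 5)/(-1 - 4)) = -12941 + 78*(27/(-5)) = -12941 + 78*(27*(-⅕)) = -12941 + 78*(-27/5) = -12941 - 2106/5 = -66811/5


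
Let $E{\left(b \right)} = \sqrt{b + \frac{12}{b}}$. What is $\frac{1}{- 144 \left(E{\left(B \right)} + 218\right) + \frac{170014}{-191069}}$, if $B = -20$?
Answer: $- \frac{2865179040495695}{89985236246326412554} + \frac{1314265059396 i \sqrt{515}}{44992618123163206277} \approx -3.1841 \cdot 10^{-5} + 6.629 \cdot 10^{-7} i$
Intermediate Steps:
$\frac{1}{- 144 \left(E{\left(B \right)} + 218\right) + \frac{170014}{-191069}} = \frac{1}{- 144 \left(\sqrt{-20 + \frac{12}{-20}} + 218\right) + \frac{170014}{-191069}} = \frac{1}{- 144 \left(\sqrt{-20 + 12 \left(- \frac{1}{20}\right)} + 218\right) + 170014 \left(- \frac{1}{191069}\right)} = \frac{1}{- 144 \left(\sqrt{-20 - \frac{3}{5}} + 218\right) - \frac{170014}{191069}} = \frac{1}{- 144 \left(\sqrt{- \frac{103}{5}} + 218\right) - \frac{170014}{191069}} = \frac{1}{- 144 \left(\frac{i \sqrt{515}}{5} + 218\right) - \frac{170014}{191069}} = \frac{1}{- 144 \left(218 + \frac{i \sqrt{515}}{5}\right) - \frac{170014}{191069}} = \frac{1}{\left(-31392 - \frac{144 i \sqrt{515}}{5}\right) - \frac{170014}{191069}} = \frac{1}{- \frac{5998208062}{191069} - \frac{144 i \sqrt{515}}{5}}$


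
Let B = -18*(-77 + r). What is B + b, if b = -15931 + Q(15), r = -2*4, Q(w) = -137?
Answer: -14538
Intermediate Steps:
r = -8
b = -16068 (b = -15931 - 137 = -16068)
B = 1530 (B = -18*(-77 - 8) = -18*(-85) = 1530)
B + b = 1530 - 16068 = -14538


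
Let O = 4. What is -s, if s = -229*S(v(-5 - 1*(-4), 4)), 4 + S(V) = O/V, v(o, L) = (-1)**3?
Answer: -1832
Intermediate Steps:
v(o, L) = -1
S(V) = -4 + 4/V
s = 1832 (s = -229*(-4 + 4/(-1)) = -229*(-4 + 4*(-1)) = -229*(-4 - 4) = -229*(-8) = 1832)
-s = -1*1832 = -1832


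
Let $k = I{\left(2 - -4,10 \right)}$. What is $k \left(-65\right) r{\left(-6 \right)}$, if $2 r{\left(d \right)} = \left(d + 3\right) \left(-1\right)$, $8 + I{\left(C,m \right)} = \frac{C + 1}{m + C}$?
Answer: $\frac{23595}{32} \approx 737.34$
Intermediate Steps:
$I{\left(C,m \right)} = -8 + \frac{1 + C}{C + m}$ ($I{\left(C,m \right)} = -8 + \frac{C + 1}{m + C} = -8 + \frac{1 + C}{C + m}$)
$k = - \frac{121}{16}$ ($k = \frac{1 - 80 - 7 \left(2 - -4\right)}{\left(2 - -4\right) + 10} = \frac{1 - 80 - 7 \left(2 + 4\right)}{\left(2 + 4\right) + 10} = \frac{1 - 80 - 42}{6 + 10} = \frac{1 - 80 - 42}{16} = \frac{1}{16} \left(-121\right) = - \frac{121}{16} \approx -7.5625$)
$r{\left(d \right)} = - \frac{3}{2} - \frac{d}{2}$ ($r{\left(d \right)} = \frac{\left(d + 3\right) \left(-1\right)}{2} = \frac{\left(3 + d\right) \left(-1\right)}{2} = \frac{-3 - d}{2} = - \frac{3}{2} - \frac{d}{2}$)
$k \left(-65\right) r{\left(-6 \right)} = \left(- \frac{121}{16}\right) \left(-65\right) \left(- \frac{3}{2} - -3\right) = \frac{7865 \left(- \frac{3}{2} + 3\right)}{16} = \frac{7865}{16} \cdot \frac{3}{2} = \frac{23595}{32}$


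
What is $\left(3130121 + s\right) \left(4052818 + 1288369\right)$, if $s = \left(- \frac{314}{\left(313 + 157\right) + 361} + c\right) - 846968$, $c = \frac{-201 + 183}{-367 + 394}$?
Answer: $\frac{10133830222739425}{831} \approx 1.2195 \cdot 10^{13}$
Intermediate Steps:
$c = - \frac{2}{3}$ ($c = - \frac{18}{27} = \left(-18\right) \frac{1}{27} = - \frac{2}{3} \approx -0.66667$)
$s = - \frac{703831276}{831}$ ($s = \left(- \frac{314}{\left(313 + 157\right) + 361} - \frac{2}{3}\right) - 846968 = \left(- \frac{314}{470 + 361} - \frac{2}{3}\right) - 846968 = \left(- \frac{314}{831} - \frac{2}{3}\right) - 846968 = - \frac{868}{831} - 846968 = - \frac{703831276}{831} \approx -8.4697 \cdot 10^{5}$)
$\left(3130121 + s\right) \left(4052818 + 1288369\right) = \left(3130121 - \frac{703831276}{831}\right) \left(4052818 + 1288369\right) = \frac{1897299275}{831} \cdot 5341187 = \frac{10133830222739425}{831}$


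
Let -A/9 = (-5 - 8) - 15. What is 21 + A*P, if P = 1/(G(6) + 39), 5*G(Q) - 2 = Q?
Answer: 789/29 ≈ 27.207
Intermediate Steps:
G(Q) = ⅖ + Q/5
P = 5/203 (P = 1/((⅖ + (⅕)*6) + 39) = 1/((⅖ + 6/5) + 39) = 1/(8/5 + 39) = 1/(203/5) = 5/203 ≈ 0.024631)
A = 252 (A = -9*((-5 - 8) - 15) = -9*(-13 - 15) = -9*(-28) = 252)
21 + A*P = 21 + 252*(5/203) = 21 + 180/29 = 789/29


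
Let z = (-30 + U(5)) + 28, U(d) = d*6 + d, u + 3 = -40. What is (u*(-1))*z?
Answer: 1419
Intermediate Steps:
u = -43 (u = -3 - 40 = -43)
U(d) = 7*d (U(d) = 6*d + d = 7*d)
z = 33 (z = (-30 + 7*5) + 28 = (-30 + 35) + 28 = 5 + 28 = 33)
(u*(-1))*z = -43*(-1)*33 = 43*33 = 1419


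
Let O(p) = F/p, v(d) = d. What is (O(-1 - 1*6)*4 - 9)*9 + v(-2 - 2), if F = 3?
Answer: -703/7 ≈ -100.43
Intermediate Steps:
O(p) = 3/p
(O(-1 - 1*6)*4 - 9)*9 + v(-2 - 2) = ((3/(-1 - 1*6))*4 - 9)*9 + (-2 - 2) = ((3/(-1 - 6))*4 - 9)*9 - 4 = ((3/(-7))*4 - 9)*9 - 4 = ((3*(-1/7))*4 - 9)*9 - 4 = (-3/7*4 - 9)*9 - 4 = (-12/7 - 9)*9 - 4 = -75/7*9 - 4 = -675/7 - 4 = -703/7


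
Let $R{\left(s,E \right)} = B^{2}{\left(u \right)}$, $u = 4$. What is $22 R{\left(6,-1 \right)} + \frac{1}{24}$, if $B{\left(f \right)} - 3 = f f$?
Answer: $\frac{190609}{24} \approx 7942.0$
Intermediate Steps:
$B{\left(f \right)} = 3 + f^{2}$ ($B{\left(f \right)} = 3 + f f = 3 + f^{2}$)
$R{\left(s,E \right)} = 361$ ($R{\left(s,E \right)} = \left(3 + 4^{2}\right)^{2} = \left(3 + 16\right)^{2} = 19^{2} = 361$)
$22 R{\left(6,-1 \right)} + \frac{1}{24} = 22 \cdot 361 + \frac{1}{24} = 7942 + \frac{1}{24} = \frac{190609}{24}$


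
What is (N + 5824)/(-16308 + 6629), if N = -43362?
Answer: 37538/9679 ≈ 3.8783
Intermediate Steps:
(N + 5824)/(-16308 + 6629) = (-43362 + 5824)/(-16308 + 6629) = -37538/(-9679) = -37538*(-1/9679) = 37538/9679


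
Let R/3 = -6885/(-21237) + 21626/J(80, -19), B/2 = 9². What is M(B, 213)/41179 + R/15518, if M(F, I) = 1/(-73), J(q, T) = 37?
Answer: 1381362201370055/12218222791598638 ≈ 0.11306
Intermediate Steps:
B = 162 (B = 2*9² = 2*81 = 162)
M(F, I) = -1/73
R = 459526107/261923 (R = 3*(-6885/(-21237) + 21626/37) = 3*(-6885*(-1/21237) + 21626*(1/37)) = 3*(2295/7079 + 21626/37) = 3*(153175369/261923) = 459526107/261923 ≈ 1754.4)
M(B, 213)/41179 + R/15518 = -1/73/41179 + (459526107/261923)/15518 = -1/73*1/41179 + (459526107/261923)*(1/15518) = -1/3006067 + 459526107/4064521114 = 1381362201370055/12218222791598638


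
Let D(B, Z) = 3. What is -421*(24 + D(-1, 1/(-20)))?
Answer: -11367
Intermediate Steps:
-421*(24 + D(-1, 1/(-20))) = -421*(24 + 3) = -421*27 = -11367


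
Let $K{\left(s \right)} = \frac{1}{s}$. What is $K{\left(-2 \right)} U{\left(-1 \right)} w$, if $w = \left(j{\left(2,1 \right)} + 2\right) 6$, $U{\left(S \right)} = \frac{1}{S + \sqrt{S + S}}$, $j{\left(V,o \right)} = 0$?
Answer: $2 + 2 i \sqrt{2} \approx 2.0 + 2.8284 i$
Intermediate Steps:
$U{\left(S \right)} = \frac{1}{S + \sqrt{2} \sqrt{S}}$ ($U{\left(S \right)} = \frac{1}{S + \sqrt{2 S}} = \frac{1}{S + \sqrt{2} \sqrt{S}}$)
$w = 12$ ($w = \left(0 + 2\right) 6 = 2 \cdot 6 = 12$)
$K{\left(-2 \right)} U{\left(-1 \right)} w = \frac{1}{\left(-2\right) \left(-1 + \sqrt{2} \sqrt{-1}\right)} 12 = - \frac{1}{2 \left(-1 + \sqrt{2} i\right)} 12 = - \frac{1}{2 \left(-1 + i \sqrt{2}\right)} 12 = - \frac{6}{-1 + i \sqrt{2}}$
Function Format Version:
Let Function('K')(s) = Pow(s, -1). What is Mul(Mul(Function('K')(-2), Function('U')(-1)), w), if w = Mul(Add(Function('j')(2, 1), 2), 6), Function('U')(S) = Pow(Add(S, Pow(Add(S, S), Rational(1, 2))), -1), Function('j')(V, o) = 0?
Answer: Add(2, Mul(2, I, Pow(2, Rational(1, 2)))) ≈ Add(2.0000, Mul(2.8284, I))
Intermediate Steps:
Function('U')(S) = Pow(Add(S, Mul(Pow(2, Rational(1, 2)), Pow(S, Rational(1, 2)))), -1) (Function('U')(S) = Pow(Add(S, Pow(Mul(2, S), Rational(1, 2))), -1) = Pow(Add(S, Mul(Pow(2, Rational(1, 2)), Pow(S, Rational(1, 2)))), -1))
w = 12 (w = Mul(Add(0, 2), 6) = Mul(2, 6) = 12)
Mul(Mul(Function('K')(-2), Function('U')(-1)), w) = Mul(Mul(Pow(-2, -1), Pow(Add(-1, Mul(Pow(2, Rational(1, 2)), Pow(-1, Rational(1, 2)))), -1)), 12) = Mul(Mul(Rational(-1, 2), Pow(Add(-1, Mul(Pow(2, Rational(1, 2)), I)), -1)), 12) = Mul(Mul(Rational(-1, 2), Pow(Add(-1, Mul(I, Pow(2, Rational(1, 2)))), -1)), 12) = Mul(-6, Pow(Add(-1, Mul(I, Pow(2, Rational(1, 2)))), -1))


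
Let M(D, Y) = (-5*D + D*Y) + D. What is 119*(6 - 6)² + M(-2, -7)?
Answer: 22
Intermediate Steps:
M(D, Y) = -4*D + D*Y
119*(6 - 6)² + M(-2, -7) = 119*(6 - 6)² - 2*(-4 - 7) = 119*0² - 2*(-11) = 119*0 + 22 = 0 + 22 = 22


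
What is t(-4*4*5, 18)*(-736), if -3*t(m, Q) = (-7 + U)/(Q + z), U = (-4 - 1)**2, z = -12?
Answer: 736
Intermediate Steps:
U = 25 (U = (-5)**2 = 25)
t(m, Q) = -6/(-12 + Q) (t(m, Q) = -(-7 + 25)/(3*(Q - 12)) = -6/(-12 + Q))
t(-4*4*5, 18)*(-736) = -6/(-12 + 18)*(-736) = -6/6*(-736) = -6*1/6*(-736) = -1*(-736) = 736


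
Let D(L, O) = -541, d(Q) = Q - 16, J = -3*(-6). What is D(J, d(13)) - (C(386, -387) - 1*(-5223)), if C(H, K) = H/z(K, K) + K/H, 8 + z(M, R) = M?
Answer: -878535219/152470 ≈ -5762.0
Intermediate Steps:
z(M, R) = -8 + M
C(H, K) = H/(-8 + K) + K/H
J = 18
d(Q) = -16 + Q
D(J, d(13)) - (C(386, -387) - 1*(-5223)) = -541 - ((386/(-8 - 387) - 387/386) - 1*(-5223)) = -541 - ((386/(-395) - 387*1/386) + 5223) = -541 - ((386*(-1/395) - 387/386) + 5223) = -541 - ((-386/395 - 387/386) + 5223) = -541 - (-301861/152470 + 5223) = -541 - 1*796048949/152470 = -541 - 796048949/152470 = -878535219/152470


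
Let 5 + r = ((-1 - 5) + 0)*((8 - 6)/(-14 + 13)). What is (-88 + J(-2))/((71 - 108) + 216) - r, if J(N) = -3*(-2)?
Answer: -1335/179 ≈ -7.4581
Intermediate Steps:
J(N) = 6
r = 7 (r = -5 + ((-1 - 5) + 0)*((8 - 6)/(-14 + 13)) = -5 + (-6 + 0)*(2/(-1)) = -5 - 12*(-1) = -5 - 6*(-2) = -5 + 12 = 7)
(-88 + J(-2))/((71 - 108) + 216) - r = (-88 + 6)/((71 - 108) + 216) - 1*7 = -82/(-37 + 216) - 7 = -82/179 - 7 = -1335/179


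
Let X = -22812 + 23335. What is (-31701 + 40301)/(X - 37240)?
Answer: -8600/36717 ≈ -0.23422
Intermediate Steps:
X = 523
(-31701 + 40301)/(X - 37240) = (-31701 + 40301)/(523 - 37240) = 8600/(-36717) = 8600*(-1/36717) = -8600/36717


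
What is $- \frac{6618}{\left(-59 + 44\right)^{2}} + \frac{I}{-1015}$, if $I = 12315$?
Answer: $- \frac{632543}{15225} \approx -41.546$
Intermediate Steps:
$- \frac{6618}{\left(-59 + 44\right)^{2}} + \frac{I}{-1015} = - \frac{6618}{\left(-59 + 44\right)^{2}} + \frac{12315}{-1015} = - \frac{6618}{\left(-15\right)^{2}} + 12315 \left(- \frac{1}{1015}\right) = - \frac{6618}{225} - \frac{2463}{203} = \left(-6618\right) \frac{1}{225} - \frac{2463}{203} = - \frac{2206}{75} - \frac{2463}{203} = - \frac{632543}{15225}$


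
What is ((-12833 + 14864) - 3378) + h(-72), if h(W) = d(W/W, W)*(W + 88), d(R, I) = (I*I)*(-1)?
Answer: -84291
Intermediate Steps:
d(R, I) = -I² (d(R, I) = I²*(-1) = -I²)
h(W) = -W²*(88 + W) (h(W) = (-W²)*(W + 88) = (-W²)*(88 + W) = -W²*(88 + W))
((-12833 + 14864) - 3378) + h(-72) = ((-12833 + 14864) - 3378) + (-72)²*(-88 - 1*(-72)) = (2031 - 3378) + 5184*(-88 + 72) = -1347 + 5184*(-16) = -1347 - 82944 = -84291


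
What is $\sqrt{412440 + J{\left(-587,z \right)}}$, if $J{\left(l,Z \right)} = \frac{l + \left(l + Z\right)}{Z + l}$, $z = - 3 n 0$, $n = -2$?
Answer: $\sqrt{412442} \approx 642.22$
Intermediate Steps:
$z = 0$ ($z = \left(-3\right) \left(-2\right) 0 = 6 \cdot 0 = 0$)
$J{\left(l,Z \right)} = \frac{Z + 2 l}{Z + l}$ ($J{\left(l,Z \right)} = \frac{l + \left(Z + l\right)}{Z + l} = \frac{Z + 2 l}{Z + l}$)
$\sqrt{412440 + J{\left(-587,z \right)}} = \sqrt{412440 + \frac{0 + 2 \left(-587\right)}{0 - 587}} = \sqrt{412440 + \frac{0 - 1174}{-587}} = \sqrt{412440 - -2} = \sqrt{412440 + 2} = \sqrt{412442}$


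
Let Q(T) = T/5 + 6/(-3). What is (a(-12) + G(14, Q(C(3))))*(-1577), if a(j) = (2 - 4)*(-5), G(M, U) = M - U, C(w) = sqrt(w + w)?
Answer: -41002 + 1577*sqrt(6)/5 ≈ -40229.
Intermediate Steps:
C(w) = sqrt(2)*sqrt(w) (C(w) = sqrt(2*w) = sqrt(2)*sqrt(w))
Q(T) = -2 + T/5 (Q(T) = T*(1/5) + 6*(-1/3) = T/5 - 2 = -2 + T/5)
a(j) = 10 (a(j) = -2*(-5) = 10)
(a(-12) + G(14, Q(C(3))))*(-1577) = (10 + (14 - (-2 + (sqrt(2)*sqrt(3))/5)))*(-1577) = (10 + (14 - (-2 + sqrt(6)/5)))*(-1577) = (10 + (14 + (2 - sqrt(6)/5)))*(-1577) = (10 + (16 - sqrt(6)/5))*(-1577) = (26 - sqrt(6)/5)*(-1577) = -41002 + 1577*sqrt(6)/5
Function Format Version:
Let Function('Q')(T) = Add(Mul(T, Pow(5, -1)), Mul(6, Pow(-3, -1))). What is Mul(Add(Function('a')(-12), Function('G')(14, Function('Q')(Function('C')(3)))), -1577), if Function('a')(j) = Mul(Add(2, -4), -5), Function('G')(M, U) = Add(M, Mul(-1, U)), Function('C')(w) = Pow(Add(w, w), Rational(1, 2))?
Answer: Add(-41002, Mul(Rational(1577, 5), Pow(6, Rational(1, 2)))) ≈ -40229.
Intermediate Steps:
Function('C')(w) = Mul(Pow(2, Rational(1, 2)), Pow(w, Rational(1, 2))) (Function('C')(w) = Pow(Mul(2, w), Rational(1, 2)) = Mul(Pow(2, Rational(1, 2)), Pow(w, Rational(1, 2))))
Function('Q')(T) = Add(-2, Mul(Rational(1, 5), T)) (Function('Q')(T) = Add(Mul(T, Rational(1, 5)), Mul(6, Rational(-1, 3))) = Add(Mul(Rational(1, 5), T), -2) = Add(-2, Mul(Rational(1, 5), T)))
Function('a')(j) = 10 (Function('a')(j) = Mul(-2, -5) = 10)
Mul(Add(Function('a')(-12), Function('G')(14, Function('Q')(Function('C')(3)))), -1577) = Mul(Add(10, Add(14, Mul(-1, Add(-2, Mul(Rational(1, 5), Mul(Pow(2, Rational(1, 2)), Pow(3, Rational(1, 2)))))))), -1577) = Mul(Add(10, Add(14, Mul(-1, Add(-2, Mul(Rational(1, 5), Pow(6, Rational(1, 2))))))), -1577) = Mul(Add(10, Add(14, Add(2, Mul(Rational(-1, 5), Pow(6, Rational(1, 2)))))), -1577) = Mul(Add(10, Add(16, Mul(Rational(-1, 5), Pow(6, Rational(1, 2))))), -1577) = Mul(Add(26, Mul(Rational(-1, 5), Pow(6, Rational(1, 2)))), -1577) = Add(-41002, Mul(Rational(1577, 5), Pow(6, Rational(1, 2))))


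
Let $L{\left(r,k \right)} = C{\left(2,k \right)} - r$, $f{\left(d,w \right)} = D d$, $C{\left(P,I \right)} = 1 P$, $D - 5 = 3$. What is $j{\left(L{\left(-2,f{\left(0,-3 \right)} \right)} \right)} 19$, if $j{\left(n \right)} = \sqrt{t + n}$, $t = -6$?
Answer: $19 i \sqrt{2} \approx 26.87 i$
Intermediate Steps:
$D = 8$ ($D = 5 + 3 = 8$)
$C{\left(P,I \right)} = P$
$f{\left(d,w \right)} = 8 d$
$L{\left(r,k \right)} = 2 - r$
$j{\left(n \right)} = \sqrt{-6 + n}$
$j{\left(L{\left(-2,f{\left(0,-3 \right)} \right)} \right)} 19 = \sqrt{-6 + \left(2 - -2\right)} 19 = \sqrt{-6 + \left(2 + 2\right)} 19 = \sqrt{-6 + 4} \cdot 19 = \sqrt{-2} \cdot 19 = i \sqrt{2} \cdot 19 = 19 i \sqrt{2}$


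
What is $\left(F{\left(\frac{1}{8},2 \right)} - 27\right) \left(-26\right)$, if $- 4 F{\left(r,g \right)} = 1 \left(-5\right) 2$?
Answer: $637$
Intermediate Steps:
$F{\left(r,g \right)} = \frac{5}{2}$ ($F{\left(r,g \right)} = - \frac{1 \left(-5\right) 2}{4} = - \frac{\left(-5\right) 2}{4} = \left(- \frac{1}{4}\right) \left(-10\right) = \frac{5}{2}$)
$\left(F{\left(\frac{1}{8},2 \right)} - 27\right) \left(-26\right) = \left(\frac{5}{2} - 27\right) \left(-26\right) = \left(- \frac{49}{2}\right) \left(-26\right) = 637$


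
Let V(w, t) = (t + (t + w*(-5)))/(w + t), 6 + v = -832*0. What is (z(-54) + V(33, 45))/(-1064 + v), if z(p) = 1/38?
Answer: 231/264290 ≈ 0.00087404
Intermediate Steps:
z(p) = 1/38
v = -6 (v = -6 - 832*0 = -6 + 0 = -6)
V(w, t) = (-5*w + 2*t)/(t + w) (V(w, t) = (t + (t - 5*w))/(t + w) = (-5*w + 2*t)/(t + w))
(z(-54) + V(33, 45))/(-1064 + v) = (1/38 + (-5*33 + 2*45)/(45 + 33))/(-1064 - 6) = (1/38 + (-165 + 90)/78)/(-1070) = (1/38 + (1/78)*(-75))*(-1/1070) = (1/38 - 25/26)*(-1/1070) = -231/247*(-1/1070) = 231/264290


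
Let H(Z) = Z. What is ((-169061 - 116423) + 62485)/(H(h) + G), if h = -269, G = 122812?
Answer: -222999/122543 ≈ -1.8198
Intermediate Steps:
((-169061 - 116423) + 62485)/(H(h) + G) = ((-169061 - 116423) + 62485)/(-269 + 122812) = (-285484 + 62485)/122543 = -222999*1/122543 = -222999/122543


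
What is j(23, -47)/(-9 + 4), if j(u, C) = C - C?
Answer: 0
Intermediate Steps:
j(u, C) = 0
j(23, -47)/(-9 + 4) = 0/(-9 + 4) = 0/(-5) = 0*(-⅕) = 0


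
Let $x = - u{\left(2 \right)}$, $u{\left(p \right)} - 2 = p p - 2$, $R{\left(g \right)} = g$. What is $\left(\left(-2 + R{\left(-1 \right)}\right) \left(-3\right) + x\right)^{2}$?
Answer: $25$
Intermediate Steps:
$u{\left(p \right)} = p^{2}$ ($u{\left(p \right)} = 2 + \left(p p - 2\right) = 2 + \left(p^{2} - 2\right) = 2 + \left(-2 + p^{2}\right) = p^{2}$)
$x = -4$ ($x = - 2^{2} = \left(-1\right) 4 = -4$)
$\left(\left(-2 + R{\left(-1 \right)}\right) \left(-3\right) + x\right)^{2} = \left(\left(-2 - 1\right) \left(-3\right) - 4\right)^{2} = \left(\left(-3\right) \left(-3\right) - 4\right)^{2} = \left(9 - 4\right)^{2} = 5^{2} = 25$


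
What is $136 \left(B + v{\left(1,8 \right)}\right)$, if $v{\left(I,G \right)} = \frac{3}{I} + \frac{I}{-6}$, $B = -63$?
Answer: $- \frac{24548}{3} \approx -8182.7$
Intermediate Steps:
$v{\left(I,G \right)} = \frac{3}{I} - \frac{I}{6}$ ($v{\left(I,G \right)} = \frac{3}{I} + I \left(- \frac{1}{6}\right) = \frac{3}{I} - \frac{I}{6}$)
$136 \left(B + v{\left(1,8 \right)}\right) = 136 \left(-63 + \left(\frac{3}{1} - \frac{1}{6}\right)\right) = 136 \left(-63 + \left(3 \cdot 1 - \frac{1}{6}\right)\right) = 136 \left(-63 + \left(3 - \frac{1}{6}\right)\right) = 136 \left(-63 + \frac{17}{6}\right) = 136 \left(- \frac{361}{6}\right) = - \frac{24548}{3}$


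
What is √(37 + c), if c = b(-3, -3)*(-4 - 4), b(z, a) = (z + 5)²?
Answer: √5 ≈ 2.2361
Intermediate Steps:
b(z, a) = (5 + z)²
c = -32 (c = (5 - 3)²*(-4 - 4) = 2²*(-8) = 4*(-8) = -32)
√(37 + c) = √(37 - 32) = √5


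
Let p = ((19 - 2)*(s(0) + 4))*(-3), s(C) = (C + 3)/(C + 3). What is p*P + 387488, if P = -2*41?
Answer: 408398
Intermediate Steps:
s(C) = 1 (s(C) = (3 + C)/(3 + C) = 1)
P = -82
p = -255 (p = ((19 - 2)*(1 + 4))*(-3) = (17*5)*(-3) = 85*(-3) = -255)
p*P + 387488 = -255*(-82) + 387488 = 20910 + 387488 = 408398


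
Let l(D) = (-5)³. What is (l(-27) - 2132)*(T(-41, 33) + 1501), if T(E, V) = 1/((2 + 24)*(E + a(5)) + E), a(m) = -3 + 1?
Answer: -64367346/19 ≈ -3.3878e+6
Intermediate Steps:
a(m) = -2
l(D) = -125
T(E, V) = 1/(-52 + 27*E) (T(E, V) = 1/((2 + 24)*(E - 2) + E) = 1/(26*(-2 + E) + E) = 1/((-52 + 26*E) + E) = 1/(-52 + 27*E))
(l(-27) - 2132)*(T(-41, 33) + 1501) = (-125 - 2132)*(1/(-52 + 27*(-41)) + 1501) = -2257*(1/(-52 - 1107) + 1501) = -2257*(1/(-1159) + 1501) = -2257*(-1/1159 + 1501) = -2257*1739658/1159 = -64367346/19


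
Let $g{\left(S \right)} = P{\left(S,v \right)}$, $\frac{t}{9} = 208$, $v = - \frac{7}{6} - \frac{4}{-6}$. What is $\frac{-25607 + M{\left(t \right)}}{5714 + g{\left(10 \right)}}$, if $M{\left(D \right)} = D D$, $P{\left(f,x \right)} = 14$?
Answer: $\frac{3478777}{5728} \approx 607.33$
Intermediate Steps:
$v = - \frac{1}{2}$ ($v = \left(-7\right) \frac{1}{6} - - \frac{2}{3} = - \frac{7}{6} + \frac{2}{3} = - \frac{1}{2} \approx -0.5$)
$t = 1872$ ($t = 9 \cdot 208 = 1872$)
$g{\left(S \right)} = 14$
$M{\left(D \right)} = D^{2}$
$\frac{-25607 + M{\left(t \right)}}{5714 + g{\left(10 \right)}} = \frac{-25607 + 1872^{2}}{5714 + 14} = \frac{-25607 + 3504384}{5728} = 3478777 \cdot \frac{1}{5728} = \frac{3478777}{5728}$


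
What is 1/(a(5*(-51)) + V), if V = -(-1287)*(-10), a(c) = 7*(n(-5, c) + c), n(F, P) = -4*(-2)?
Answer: -1/14599 ≈ -6.8498e-5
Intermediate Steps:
n(F, P) = 8
a(c) = 56 + 7*c (a(c) = 7*(8 + c) = 56 + 7*c)
V = -12870 (V = -1287*10 = -12870)
1/(a(5*(-51)) + V) = 1/((56 + 7*(5*(-51))) - 12870) = 1/((56 + 7*(-255)) - 12870) = 1/((56 - 1785) - 12870) = 1/(-1729 - 12870) = 1/(-14599) = -1/14599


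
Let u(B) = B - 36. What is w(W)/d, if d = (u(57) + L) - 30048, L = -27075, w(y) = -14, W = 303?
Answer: 7/28551 ≈ 0.00024518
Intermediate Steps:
u(B) = -36 + B
d = -57102 (d = ((-36 + 57) - 27075) - 30048 = (21 - 27075) - 30048 = -27054 - 30048 = -57102)
w(W)/d = -14/(-57102) = -14*(-1/57102) = 7/28551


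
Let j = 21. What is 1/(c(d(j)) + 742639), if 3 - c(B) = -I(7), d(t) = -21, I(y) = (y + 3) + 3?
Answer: 1/742655 ≈ 1.3465e-6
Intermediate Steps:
I(y) = 6 + y (I(y) = (3 + y) + 3 = 6 + y)
c(B) = 16 (c(B) = 3 - (-1)*(6 + 7) = 3 - (-1)*13 = 3 - 1*(-13) = 3 + 13 = 16)
1/(c(d(j)) + 742639) = 1/(16 + 742639) = 1/742655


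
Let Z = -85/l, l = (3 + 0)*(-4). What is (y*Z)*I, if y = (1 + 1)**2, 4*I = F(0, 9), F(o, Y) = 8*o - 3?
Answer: -85/4 ≈ -21.250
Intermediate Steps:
l = -12 (l = 3*(-4) = -12)
Z = 85/12 (Z = -85/(-12) = -85*(-1/12) = 85/12 ≈ 7.0833)
F(o, Y) = -3 + 8*o
I = -3/4 (I = (-3 + 8*0)/4 = (-3 + 0)/4 = (1/4)*(-3) = -3/4 ≈ -0.75000)
y = 4 (y = 2**2 = 4)
(y*Z)*I = (4*(85/12))*(-3/4) = (85/3)*(-3/4) = -85/4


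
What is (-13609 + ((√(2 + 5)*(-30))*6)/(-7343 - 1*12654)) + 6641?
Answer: -6968 + 180*√7/19997 ≈ -6968.0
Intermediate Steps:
(-13609 + ((√(2 + 5)*(-30))*6)/(-7343 - 1*12654)) + 6641 = (-13609 + ((√7*(-30))*6)/(-7343 - 12654)) + 6641 = (-13609 + (-30*√7*6)/(-19997)) + 6641 = (-13609 - 180*√7*(-1/19997)) + 6641 = (-13609 + 180*√7/19997) + 6641 = -6968 + 180*√7/19997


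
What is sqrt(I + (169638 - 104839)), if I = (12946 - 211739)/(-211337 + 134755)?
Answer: 3*sqrt(12130887538)/1298 ≈ 254.56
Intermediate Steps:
I = 198793/76582 (I = -198793/(-76582) = -198793*(-1/76582) = 198793/76582 ≈ 2.5958)
sqrt(I + (169638 - 104839)) = sqrt(198793/76582 + (169638 - 104839)) = sqrt(198793/76582 + 64799) = sqrt(4962635811/76582) = 3*sqrt(12130887538)/1298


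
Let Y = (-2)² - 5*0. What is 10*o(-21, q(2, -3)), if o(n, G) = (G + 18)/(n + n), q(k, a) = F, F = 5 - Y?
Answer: -95/21 ≈ -4.5238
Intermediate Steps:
Y = 4 (Y = 4 + 0 = 4)
F = 1 (F = 5 - 1*4 = 5 - 4 = 1)
q(k, a) = 1
o(n, G) = (18 + G)/(2*n) (o(n, G) = (18 + G)/((2*n)) = (18 + G)*(1/(2*n)) = (18 + G)/(2*n))
10*o(-21, q(2, -3)) = 10*((½)*(18 + 1)/(-21)) = 10*((½)*(-1/21)*19) = 10*(-19/42) = -95/21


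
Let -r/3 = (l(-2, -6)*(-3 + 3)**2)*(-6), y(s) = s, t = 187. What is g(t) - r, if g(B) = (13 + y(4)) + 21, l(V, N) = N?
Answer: 38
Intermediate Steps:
g(B) = 38 (g(B) = (13 + 4) + 21 = 17 + 21 = 38)
r = 0 (r = -3*(-6*(-3 + 3)**2)*(-6) = -3*(-6*0**2)*(-6) = -3*(-6*0)*(-6) = -0*(-6) = -3*0 = 0)
g(t) - r = 38 - 1*0 = 38 + 0 = 38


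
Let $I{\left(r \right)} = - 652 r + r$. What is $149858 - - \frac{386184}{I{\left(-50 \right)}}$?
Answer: $\frac{813044014}{5425} \approx 1.4987 \cdot 10^{5}$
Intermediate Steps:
$I{\left(r \right)} = - 651 r$
$149858 - - \frac{386184}{I{\left(-50 \right)}} = 149858 - - \frac{386184}{\left(-651\right) \left(-50\right)} = 149858 - - \frac{386184}{32550} = 149858 - \left(-386184\right) \frac{1}{32550} = 149858 - - \frac{64364}{5425} = 149858 + \frac{64364}{5425} = \frac{813044014}{5425}$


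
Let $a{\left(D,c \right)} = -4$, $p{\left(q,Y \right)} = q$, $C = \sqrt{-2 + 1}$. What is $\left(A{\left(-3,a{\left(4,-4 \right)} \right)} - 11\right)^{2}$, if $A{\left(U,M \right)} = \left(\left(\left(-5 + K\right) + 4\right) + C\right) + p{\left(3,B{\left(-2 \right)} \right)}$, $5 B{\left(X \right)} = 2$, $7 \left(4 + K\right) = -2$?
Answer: $\frac{8600}{49} - \frac{186 i}{7} \approx 175.51 - 26.571 i$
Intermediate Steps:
$K = - \frac{30}{7}$ ($K = -4 + \frac{1}{7} \left(-2\right) = -4 - \frac{2}{7} = - \frac{30}{7} \approx -4.2857$)
$C = i$ ($C = \sqrt{-1} = i \approx 1.0 i$)
$B{\left(X \right)} = \frac{2}{5}$ ($B{\left(X \right)} = \frac{1}{5} \cdot 2 = \frac{2}{5}$)
$A{\left(U,M \right)} = - \frac{16}{7} + i$ ($A{\left(U,M \right)} = \left(\left(\left(-5 - \frac{30}{7}\right) + 4\right) + i\right) + 3 = \left(\left(- \frac{65}{7} + 4\right) + i\right) + 3 = \left(- \frac{37}{7} + i\right) + 3 = - \frac{16}{7} + i$)
$\left(A{\left(-3,a{\left(4,-4 \right)} \right)} - 11\right)^{2} = \left(\left(- \frac{16}{7} + i\right) - 11\right)^{2} = \left(- \frac{93}{7} + i\right)^{2}$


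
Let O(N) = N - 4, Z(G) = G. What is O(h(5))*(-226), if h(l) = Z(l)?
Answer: -226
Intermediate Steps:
h(l) = l
O(N) = -4 + N
O(h(5))*(-226) = (-4 + 5)*(-226) = 1*(-226) = -226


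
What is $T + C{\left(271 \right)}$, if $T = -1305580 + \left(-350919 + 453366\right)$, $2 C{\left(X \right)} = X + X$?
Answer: $-1202862$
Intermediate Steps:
$C{\left(X \right)} = X$ ($C{\left(X \right)} = \frac{X + X}{2} = \frac{2 X}{2} = X$)
$T = -1203133$ ($T = -1305580 + 102447 = -1203133$)
$T + C{\left(271 \right)} = -1203133 + 271 = -1202862$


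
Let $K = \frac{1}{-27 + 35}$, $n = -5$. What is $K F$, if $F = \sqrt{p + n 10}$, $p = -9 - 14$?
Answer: $\frac{i \sqrt{73}}{8} \approx 1.068 i$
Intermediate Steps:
$p = -23$ ($p = -9 - 14 = -23$)
$K = \frac{1}{8} \approx 0.125$
$F = i \sqrt{73}$ ($F = \sqrt{-23 - 50} = \sqrt{-73} = i \sqrt{73} \approx 8.544 i$)
$K F = \frac{i \sqrt{73}}{8}$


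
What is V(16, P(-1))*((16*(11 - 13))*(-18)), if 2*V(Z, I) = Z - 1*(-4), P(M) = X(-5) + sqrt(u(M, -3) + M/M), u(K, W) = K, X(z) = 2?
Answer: 5760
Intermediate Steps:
P(M) = 2 + sqrt(1 + M) (P(M) = 2 + sqrt(M + M/M) = 2 + sqrt(M + 1) = 2 + sqrt(1 + M))
V(Z, I) = 2 + Z/2 (V(Z, I) = (Z - 1*(-4))/2 = (Z + 4)/2 = (4 + Z)/2 = 2 + Z/2)
V(16, P(-1))*((16*(11 - 13))*(-18)) = (2 + (1/2)*16)*((16*(11 - 13))*(-18)) = (2 + 8)*((16*(-2))*(-18)) = 10*(-32*(-18)) = 10*576 = 5760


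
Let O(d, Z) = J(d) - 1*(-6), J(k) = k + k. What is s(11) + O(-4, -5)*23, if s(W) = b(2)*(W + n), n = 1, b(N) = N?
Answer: -22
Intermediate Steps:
J(k) = 2*k
s(W) = 2 + 2*W (s(W) = 2*(W + 1) = 2*(1 + W) = 2 + 2*W)
O(d, Z) = 6 + 2*d (O(d, Z) = 2*d - 1*(-6) = 2*d + 6 = 6 + 2*d)
s(11) + O(-4, -5)*23 = (2 + 2*11) + (6 + 2*(-4))*23 = (2 + 22) + (6 - 8)*23 = 24 - 2*23 = 24 - 46 = -22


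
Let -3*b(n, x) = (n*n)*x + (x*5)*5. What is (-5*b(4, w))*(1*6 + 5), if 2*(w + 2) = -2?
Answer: -2255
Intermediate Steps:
w = -3 (w = -2 + (½)*(-2) = -2 - 1 = -3)
b(n, x) = -25*x/3 - x*n²/3 (b(n, x) = -((n*n)*x + (x*5)*5)/3 = -(n²*x + (5*x)*5)/3 = -(x*n² + 25*x)/3 = -(25*x + x*n²)/3 = -25*x/3 - x*n²/3)
(-5*b(4, w))*(1*6 + 5) = (-(-5)*(-3)*(25 + 4²)/3)*(1*6 + 5) = (-(-5)*(-3)*(25 + 16)/3)*(6 + 5) = -(-5)*(-3)*41/3*11 = -5*41*11 = -205*11 = -2255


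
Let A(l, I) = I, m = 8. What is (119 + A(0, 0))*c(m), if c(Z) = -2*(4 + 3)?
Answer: -1666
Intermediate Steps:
c(Z) = -14 (c(Z) = -2*7 = -14)
(119 + A(0, 0))*c(m) = (119 + 0)*(-14) = 119*(-14) = -1666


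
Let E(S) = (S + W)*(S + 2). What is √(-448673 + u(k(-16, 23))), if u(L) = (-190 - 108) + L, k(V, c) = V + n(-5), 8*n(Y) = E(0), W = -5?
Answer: I*√1795953/2 ≈ 670.07*I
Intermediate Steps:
E(S) = (-5 + S)*(2 + S) (E(S) = (S - 5)*(S + 2) = (-5 + S)*(2 + S))
n(Y) = -5/4 (n(Y) = (-10 + 0² - 3*0)/8 = (-10 + 0 + 0)/8 = (⅛)*(-10) = -5/4)
k(V, c) = -5/4 + V (k(V, c) = V - 5/4 = -5/4 + V)
u(L) = -298 + L
√(-448673 + u(k(-16, 23))) = √(-448673 + (-298 + (-5/4 - 16))) = √(-448673 + (-298 - 69/4)) = √(-448673 - 1261/4) = √(-1795953/4) = I*√1795953/2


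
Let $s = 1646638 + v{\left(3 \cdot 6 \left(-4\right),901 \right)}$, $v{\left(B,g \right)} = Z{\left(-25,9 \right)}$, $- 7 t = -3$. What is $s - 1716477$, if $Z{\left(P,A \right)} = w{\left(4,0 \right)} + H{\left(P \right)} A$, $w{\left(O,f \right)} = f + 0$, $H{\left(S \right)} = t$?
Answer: $- \frac{488846}{7} \approx -69835.0$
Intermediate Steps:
$t = \frac{3}{7}$ ($t = \left(- \frac{1}{7}\right) \left(-3\right) = \frac{3}{7} \approx 0.42857$)
$H{\left(S \right)} = \frac{3}{7}$
$w{\left(O,f \right)} = f$
$Z{\left(P,A \right)} = \frac{3 A}{7}$ ($Z{\left(P,A \right)} = 0 + \frac{3 A}{7} = \frac{3 A}{7}$)
$v{\left(B,g \right)} = \frac{27}{7}$ ($v{\left(B,g \right)} = \frac{3}{7} \cdot 9 = \frac{27}{7}$)
$s = \frac{11526493}{7}$ ($s = 1646638 + \frac{27}{7} = \frac{11526493}{7} \approx 1.6466 \cdot 10^{6}$)
$s - 1716477 = \frac{11526493}{7} - 1716477 = - \frac{488846}{7}$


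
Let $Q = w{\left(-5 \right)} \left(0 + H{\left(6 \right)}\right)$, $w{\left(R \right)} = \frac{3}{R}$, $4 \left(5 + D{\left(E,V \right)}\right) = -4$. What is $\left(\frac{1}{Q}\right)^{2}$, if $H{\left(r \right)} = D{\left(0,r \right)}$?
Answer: $\frac{25}{324} \approx 0.07716$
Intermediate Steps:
$D{\left(E,V \right)} = -6$ ($D{\left(E,V \right)} = -5 + \frac{1}{4} \left(-4\right) = -5 - 1 = -6$)
$H{\left(r \right)} = -6$
$Q = \frac{18}{5}$ ($Q = \frac{3}{-5} \left(0 - 6\right) = 3 \left(- \frac{1}{5}\right) \left(-6\right) = \left(- \frac{3}{5}\right) \left(-6\right) = \frac{18}{5} \approx 3.6$)
$\left(\frac{1}{Q}\right)^{2} = \left(\frac{1}{\frac{18}{5}}\right)^{2} = \left(\frac{5}{18}\right)^{2} = \frac{25}{324}$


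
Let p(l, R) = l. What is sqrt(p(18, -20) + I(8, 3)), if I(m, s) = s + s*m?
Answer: 3*sqrt(5) ≈ 6.7082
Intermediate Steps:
I(m, s) = s + m*s
sqrt(p(18, -20) + I(8, 3)) = sqrt(18 + 3*(1 + 8)) = sqrt(18 + 3*9) = sqrt(18 + 27) = sqrt(45) = 3*sqrt(5)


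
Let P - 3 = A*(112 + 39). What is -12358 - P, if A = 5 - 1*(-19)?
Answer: -15985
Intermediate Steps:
A = 24 (A = 5 + 19 = 24)
P = 3627 (P = 3 + 24*(112 + 39) = 3 + 24*151 = 3 + 3624 = 3627)
-12358 - P = -12358 - 1*3627 = -12358 - 3627 = -15985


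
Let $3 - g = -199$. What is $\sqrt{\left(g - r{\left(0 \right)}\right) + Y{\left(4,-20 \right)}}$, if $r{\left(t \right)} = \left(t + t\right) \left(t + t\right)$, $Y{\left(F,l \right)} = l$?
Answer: $\sqrt{182} \approx 13.491$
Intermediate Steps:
$g = 202$ ($g = 3 - -199 = 3 + 199 = 202$)
$r{\left(t \right)} = 4 t^{2}$ ($r{\left(t \right)} = 2 t 2 t = 4 t^{2}$)
$\sqrt{\left(g - r{\left(0 \right)}\right) + Y{\left(4,-20 \right)}} = \sqrt{\left(202 - 4 \cdot 0^{2}\right) - 20} = \sqrt{\left(202 - 4 \cdot 0\right) - 20} = \sqrt{\left(202 - 0\right) - 20} = \sqrt{\left(202 + 0\right) - 20} = \sqrt{202 - 20} = \sqrt{182}$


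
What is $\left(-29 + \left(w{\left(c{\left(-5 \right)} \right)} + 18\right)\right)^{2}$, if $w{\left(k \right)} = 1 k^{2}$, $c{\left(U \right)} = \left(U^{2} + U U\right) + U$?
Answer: $4056196$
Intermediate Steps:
$c{\left(U \right)} = U + 2 U^{2}$ ($c{\left(U \right)} = \left(U^{2} + U^{2}\right) + U = 2 U^{2} + U = U + 2 U^{2}$)
$w{\left(k \right)} = k^{2}$
$\left(-29 + \left(w{\left(c{\left(-5 \right)} \right)} + 18\right)\right)^{2} = \left(-29 + \left(\left(- 5 \left(1 + 2 \left(-5\right)\right)\right)^{2} + 18\right)\right)^{2} = \left(-29 + \left(\left(- 5 \left(1 - 10\right)\right)^{2} + 18\right)\right)^{2} = \left(-29 + \left(\left(\left(-5\right) \left(-9\right)\right)^{2} + 18\right)\right)^{2} = \left(-29 + \left(45^{2} + 18\right)\right)^{2} = \left(-29 + \left(2025 + 18\right)\right)^{2} = \left(-29 + 2043\right)^{2} = 2014^{2} = 4056196$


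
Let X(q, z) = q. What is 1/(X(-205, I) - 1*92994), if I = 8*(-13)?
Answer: -1/93199 ≈ -1.0730e-5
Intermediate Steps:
I = -104
1/(X(-205, I) - 1*92994) = 1/(-205 - 1*92994) = 1/(-205 - 92994) = 1/(-93199) = -1/93199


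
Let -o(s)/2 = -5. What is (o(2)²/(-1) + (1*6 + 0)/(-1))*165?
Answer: -17490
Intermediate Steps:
o(s) = 10 (o(s) = -2*(-5) = 10)
(o(2)²/(-1) + (1*6 + 0)/(-1))*165 = (10²/(-1) + (1*6 + 0)/(-1))*165 = (100*(-1) + (6 + 0)*(-1))*165 = (-100 + 6*(-1))*165 = (-100 - 6)*165 = -106*165 = -17490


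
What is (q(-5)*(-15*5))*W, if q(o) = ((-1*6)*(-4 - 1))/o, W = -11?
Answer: -4950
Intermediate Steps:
q(o) = 30/o (q(o) = (-6*(-5))/o = 30/o)
(q(-5)*(-15*5))*W = ((30/(-5))*(-15*5))*(-11) = ((30*(-⅕))*(-75))*(-11) = -6*(-75)*(-11) = 450*(-11) = -4950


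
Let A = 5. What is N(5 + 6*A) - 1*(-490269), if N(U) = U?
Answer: 490304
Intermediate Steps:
N(5 + 6*A) - 1*(-490269) = (5 + 6*5) - 1*(-490269) = (5 + 30) + 490269 = 35 + 490269 = 490304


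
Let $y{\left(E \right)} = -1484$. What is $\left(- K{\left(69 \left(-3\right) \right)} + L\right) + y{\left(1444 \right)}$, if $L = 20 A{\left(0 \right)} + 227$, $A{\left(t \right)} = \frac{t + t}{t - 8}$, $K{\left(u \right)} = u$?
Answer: $-1050$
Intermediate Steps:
$A{\left(t \right)} = \frac{2 t}{-8 + t}$
$L = 227$ ($L = 20 \cdot 2 \cdot 0 \frac{1}{-8 + 0} + 227 = 20 \cdot 2 \cdot 0 \frac{1}{-8} + 227 = 20 \cdot 2 \cdot 0 \left(- \frac{1}{8}\right) + 227 = 20 \cdot 0 + 227 = 0 + 227 = 227$)
$\left(- K{\left(69 \left(-3\right) \right)} + L\right) + y{\left(1444 \right)} = \left(- 69 \left(-3\right) + 227\right) - 1484 = \left(\left(-1\right) \left(-207\right) + 227\right) - 1484 = \left(207 + 227\right) - 1484 = 434 - 1484 = -1050$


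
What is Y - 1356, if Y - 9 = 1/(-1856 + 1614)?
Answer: -325975/242 ≈ -1347.0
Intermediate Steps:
Y = 2177/242 (Y = 9 + 1/(-1856 + 1614) = 9 + 1/(-242) = 9 - 1/242 = 2177/242 ≈ 8.9959)
Y - 1356 = 2177/242 - 1356 = -325975/242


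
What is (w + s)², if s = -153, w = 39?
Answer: 12996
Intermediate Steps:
(w + s)² = (39 - 153)² = (-114)² = 12996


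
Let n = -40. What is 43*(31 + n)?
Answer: -387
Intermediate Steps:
43*(31 + n) = 43*(31 - 40) = 43*(-9) = -387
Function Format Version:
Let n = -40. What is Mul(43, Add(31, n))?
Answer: -387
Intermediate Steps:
Mul(43, Add(31, n)) = Mul(43, Add(31, -40)) = Mul(43, -9) = -387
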